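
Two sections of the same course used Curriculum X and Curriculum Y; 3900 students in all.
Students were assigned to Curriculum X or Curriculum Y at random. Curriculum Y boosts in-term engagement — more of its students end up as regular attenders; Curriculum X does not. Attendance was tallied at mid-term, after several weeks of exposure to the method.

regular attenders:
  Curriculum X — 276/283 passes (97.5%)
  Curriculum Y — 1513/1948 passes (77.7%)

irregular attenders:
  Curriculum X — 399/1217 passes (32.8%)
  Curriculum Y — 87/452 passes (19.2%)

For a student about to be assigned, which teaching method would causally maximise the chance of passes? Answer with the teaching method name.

Mid-term attendance lies on the pathway teaching method → mid-term attendance → outcome, so adjusting for it blocks the indirect effect. For the total causal effect of teaching method, use the unadjusted pooled rates.
Pooled: Curriculum X 45.0% vs Curriculum Y 66.7%; Curriculum Y is higher overall.

Curriculum Y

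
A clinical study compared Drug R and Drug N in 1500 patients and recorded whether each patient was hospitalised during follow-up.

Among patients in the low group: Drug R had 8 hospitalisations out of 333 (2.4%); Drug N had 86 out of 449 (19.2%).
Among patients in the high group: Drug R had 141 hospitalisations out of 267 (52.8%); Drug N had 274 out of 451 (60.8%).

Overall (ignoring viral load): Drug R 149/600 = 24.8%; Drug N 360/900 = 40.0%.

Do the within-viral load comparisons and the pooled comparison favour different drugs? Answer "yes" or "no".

no

Within each viral load level (low 2.4% vs 19.2%; high 52.8% vs 60.8%), Drug R has the lower rate every time. Pooled: 24.8% vs 40.0% — Drug R has the lower rate overall. They agree.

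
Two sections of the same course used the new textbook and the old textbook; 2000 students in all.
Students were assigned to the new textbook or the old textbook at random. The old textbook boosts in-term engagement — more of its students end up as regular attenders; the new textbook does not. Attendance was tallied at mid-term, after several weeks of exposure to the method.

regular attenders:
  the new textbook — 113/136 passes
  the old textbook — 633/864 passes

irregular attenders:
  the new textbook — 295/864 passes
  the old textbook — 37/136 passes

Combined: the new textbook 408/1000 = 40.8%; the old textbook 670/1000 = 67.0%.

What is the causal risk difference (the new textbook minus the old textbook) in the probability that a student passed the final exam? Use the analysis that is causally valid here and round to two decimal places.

-0.26

Stratifying would compare teaching methods among students the teaching methods themselves sorted into mid-term attendance groups — a form of selection on an intermediate. The unconditioned pooled rates give the total causal effect.
The causal difference is the pooled difference: 0.408 − 0.670 = -0.262.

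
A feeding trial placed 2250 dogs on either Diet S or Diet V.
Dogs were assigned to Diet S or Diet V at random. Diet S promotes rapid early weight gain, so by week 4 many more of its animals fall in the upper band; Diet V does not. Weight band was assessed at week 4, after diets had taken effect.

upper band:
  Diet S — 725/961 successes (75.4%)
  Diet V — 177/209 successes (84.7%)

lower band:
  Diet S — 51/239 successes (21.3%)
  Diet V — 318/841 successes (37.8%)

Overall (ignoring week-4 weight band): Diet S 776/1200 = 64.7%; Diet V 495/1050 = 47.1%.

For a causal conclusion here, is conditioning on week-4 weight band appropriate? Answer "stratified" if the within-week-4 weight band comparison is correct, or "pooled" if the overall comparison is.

pooled

Week-4 weight band is recorded after the diet and is itself shifted by it — it sits on the causal path from diet to outcome. Conditioning on a mediator would strip out part of the effect we want; the pooled comparison gives the total causal effect.
Pooled: Diet S 64.7% vs Diet V 47.1%; Diet S is higher overall.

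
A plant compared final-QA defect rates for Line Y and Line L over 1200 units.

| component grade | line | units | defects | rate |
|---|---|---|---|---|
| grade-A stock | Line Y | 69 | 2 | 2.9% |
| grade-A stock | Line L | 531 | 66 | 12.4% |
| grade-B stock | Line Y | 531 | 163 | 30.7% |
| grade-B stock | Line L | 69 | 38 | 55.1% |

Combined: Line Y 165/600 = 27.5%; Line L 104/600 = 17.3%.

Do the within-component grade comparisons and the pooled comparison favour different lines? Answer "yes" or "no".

yes

Within each component grade level (grade-A stock 2.9% vs 12.4%; grade-B stock 30.7% vs 55.1%), Line Y has the lower rate every time. Pooled: 27.5% vs 17.3% — Line L has the lower rate overall. The two comparisons disagree.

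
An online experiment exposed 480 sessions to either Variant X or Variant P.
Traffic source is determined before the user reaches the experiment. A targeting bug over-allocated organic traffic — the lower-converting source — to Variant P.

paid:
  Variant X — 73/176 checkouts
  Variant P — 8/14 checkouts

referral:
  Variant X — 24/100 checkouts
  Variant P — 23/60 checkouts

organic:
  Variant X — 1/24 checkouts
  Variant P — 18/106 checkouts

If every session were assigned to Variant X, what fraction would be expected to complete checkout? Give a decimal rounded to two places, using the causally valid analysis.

Traffic source is set before the variant has any effect — it is not caused by the variant — and it independently drives the outcome. That makes it a confounder, so the causal comparison is within traffic source levels.
Standardising Variant X to the population traffic source mix: 0.396·73/176 + 0.333·24/100 + 0.271·1/24 = 0.255.

0.26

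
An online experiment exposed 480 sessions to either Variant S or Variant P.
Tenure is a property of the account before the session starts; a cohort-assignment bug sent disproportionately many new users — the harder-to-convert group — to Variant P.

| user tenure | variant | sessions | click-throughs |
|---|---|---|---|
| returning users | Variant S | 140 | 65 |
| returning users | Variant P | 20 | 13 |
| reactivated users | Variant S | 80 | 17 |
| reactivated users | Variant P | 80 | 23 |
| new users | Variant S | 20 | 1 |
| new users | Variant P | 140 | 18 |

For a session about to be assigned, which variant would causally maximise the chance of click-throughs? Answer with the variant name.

Within every user tenure level Variant P has the higher rate, yet pooled Variant S does — Simpson's reversal.
The imbalance in user tenure arose from how sessions were allocated, not from anything the variant did; and user tenure independently affects the outcome. The pooled gap is confounded — condition on user tenure.
Within each level — returning users: 46.4% vs 65.0%; reactivated users: 21.2% vs 28.7%; new users: 5.0% vs 12.9% — Variant P is higher every time.

Variant P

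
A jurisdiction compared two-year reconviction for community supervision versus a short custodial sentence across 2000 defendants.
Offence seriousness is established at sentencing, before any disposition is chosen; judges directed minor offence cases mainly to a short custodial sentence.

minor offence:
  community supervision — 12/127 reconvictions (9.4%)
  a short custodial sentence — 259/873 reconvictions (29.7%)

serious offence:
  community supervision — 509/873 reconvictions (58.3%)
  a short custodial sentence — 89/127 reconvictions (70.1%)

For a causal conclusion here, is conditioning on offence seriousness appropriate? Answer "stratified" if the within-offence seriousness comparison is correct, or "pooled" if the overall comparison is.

stratified

Within every offence seriousness level community supervision has the lower rate, yet pooled a short custodial sentence does — Simpson's reversal.
Nothing the disposition does changes offence seriousness; the imbalance is an allocation artefact. With offence seriousness also predicting the outcome, the pooled figure is confounded, and the within-stratum comparison is the causal one.
Within each level — minor offence: 9.4% vs 29.7%; serious offence: 58.3% vs 70.1% — community supervision is lower every time.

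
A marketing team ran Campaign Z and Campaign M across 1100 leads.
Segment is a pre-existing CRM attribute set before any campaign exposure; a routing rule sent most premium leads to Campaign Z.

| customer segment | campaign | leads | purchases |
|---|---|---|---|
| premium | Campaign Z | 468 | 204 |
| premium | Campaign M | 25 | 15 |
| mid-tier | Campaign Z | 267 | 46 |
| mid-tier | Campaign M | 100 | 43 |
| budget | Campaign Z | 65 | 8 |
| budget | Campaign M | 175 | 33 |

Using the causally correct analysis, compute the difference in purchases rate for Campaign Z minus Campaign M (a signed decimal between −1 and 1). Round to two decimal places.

Within every customer segment level Campaign M has the higher rate, yet pooled Campaign Z does — Simpson's reversal.
Customer segment is set before the campaign has any effect — it is not caused by the campaign — and it independently drives the outcome. That makes it a confounder, so the causal comparison is within customer segment levels.
Adjusting over the population distribution of customer segment: 0.448·(0.436−0.600) + 0.334·(0.172−0.430) + 0.218·(0.123−0.189) = -0.174.

-0.17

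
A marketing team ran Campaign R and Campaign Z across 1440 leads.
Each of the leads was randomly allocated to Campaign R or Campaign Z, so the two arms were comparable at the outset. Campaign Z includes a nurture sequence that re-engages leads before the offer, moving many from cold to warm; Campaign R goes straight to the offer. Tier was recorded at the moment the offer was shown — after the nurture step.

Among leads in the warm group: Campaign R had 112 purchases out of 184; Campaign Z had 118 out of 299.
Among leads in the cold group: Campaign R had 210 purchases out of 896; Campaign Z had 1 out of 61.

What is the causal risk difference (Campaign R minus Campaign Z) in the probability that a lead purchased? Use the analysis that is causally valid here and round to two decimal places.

Within every engagement tier level Campaign R has the higher rate, yet pooled Campaign Z does — Simpson's reversal.
Engagement tier lies on the pathway campaign → engagement tier → outcome, so adjusting for it blocks the indirect effect. For the total causal effect of campaign, use the unadjusted pooled rates.
The causal difference is the pooled difference: 0.298 − 0.331 = -0.032.

-0.03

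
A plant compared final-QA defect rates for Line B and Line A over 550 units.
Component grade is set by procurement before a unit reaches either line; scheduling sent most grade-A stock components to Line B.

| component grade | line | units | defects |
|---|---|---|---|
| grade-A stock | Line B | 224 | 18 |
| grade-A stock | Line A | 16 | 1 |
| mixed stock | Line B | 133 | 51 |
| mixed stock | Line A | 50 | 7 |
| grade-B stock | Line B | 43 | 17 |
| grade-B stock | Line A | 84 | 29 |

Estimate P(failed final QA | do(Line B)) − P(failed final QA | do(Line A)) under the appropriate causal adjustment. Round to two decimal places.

Line A is lower inside every component grade stratum but Line B is lower in aggregate. Whether to stratify depends on how component grade relates to the line.
Component grade differs across lines for reasons unrelated to any effect of the line itself, and it separately predicts the outcome — a classic confounder. We must compare within component grade levels.
Adjusting over the population distribution of component grade: 0.436·(0.080−0.062) + 0.333·(0.383−0.140) + 0.231·(0.395−0.345) = +0.100.

+0.10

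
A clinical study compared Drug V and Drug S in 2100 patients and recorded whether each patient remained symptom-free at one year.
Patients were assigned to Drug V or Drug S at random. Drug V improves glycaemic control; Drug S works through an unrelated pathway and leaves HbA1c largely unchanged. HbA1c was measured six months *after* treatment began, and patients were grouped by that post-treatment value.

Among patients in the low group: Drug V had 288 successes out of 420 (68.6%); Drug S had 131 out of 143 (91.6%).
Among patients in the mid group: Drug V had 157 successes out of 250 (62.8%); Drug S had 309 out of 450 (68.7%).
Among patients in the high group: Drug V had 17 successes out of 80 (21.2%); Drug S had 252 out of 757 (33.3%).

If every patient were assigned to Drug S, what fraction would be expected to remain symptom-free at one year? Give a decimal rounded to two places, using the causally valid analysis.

0.51

Because the drug influences HbA1c, HbA1c is a post-treatment mediator, not a confounder. Stratifying on it would bias the estimate; the causal effect is the crude pooled difference.
So P(outcome | do(Drug S)) is just the pooled rate for Drug S: 692/1350 = 0.513.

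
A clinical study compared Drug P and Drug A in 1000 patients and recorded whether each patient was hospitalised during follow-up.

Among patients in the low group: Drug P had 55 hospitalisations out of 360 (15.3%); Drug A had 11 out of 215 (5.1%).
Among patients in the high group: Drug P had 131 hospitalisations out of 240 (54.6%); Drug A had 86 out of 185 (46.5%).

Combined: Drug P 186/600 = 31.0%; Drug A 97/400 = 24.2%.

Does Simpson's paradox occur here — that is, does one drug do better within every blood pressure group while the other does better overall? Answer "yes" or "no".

Within each blood pressure level (low 15.3% vs 5.1%; high 54.6% vs 46.5%), Drug A has the lower rate every time. Pooled: 31.0% vs 24.2% — Drug A has the lower rate overall. They agree.

no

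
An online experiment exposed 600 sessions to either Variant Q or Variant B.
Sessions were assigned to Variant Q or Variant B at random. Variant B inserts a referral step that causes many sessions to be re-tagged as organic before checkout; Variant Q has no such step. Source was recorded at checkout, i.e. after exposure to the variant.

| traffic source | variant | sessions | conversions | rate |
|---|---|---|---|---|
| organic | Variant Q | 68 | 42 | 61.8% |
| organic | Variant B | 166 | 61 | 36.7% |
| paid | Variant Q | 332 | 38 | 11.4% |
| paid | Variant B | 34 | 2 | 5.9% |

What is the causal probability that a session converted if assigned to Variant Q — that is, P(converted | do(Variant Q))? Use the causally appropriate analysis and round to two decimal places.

Stratifying would compare variants among sessions the variants themselves sorted into traffic source groups — a form of selection on an intermediate. The unconditioned pooled rates give the total causal effect.
So P(outcome | do(Variant Q)) is just the pooled rate for Variant Q: 80/400 = 0.200.

0.20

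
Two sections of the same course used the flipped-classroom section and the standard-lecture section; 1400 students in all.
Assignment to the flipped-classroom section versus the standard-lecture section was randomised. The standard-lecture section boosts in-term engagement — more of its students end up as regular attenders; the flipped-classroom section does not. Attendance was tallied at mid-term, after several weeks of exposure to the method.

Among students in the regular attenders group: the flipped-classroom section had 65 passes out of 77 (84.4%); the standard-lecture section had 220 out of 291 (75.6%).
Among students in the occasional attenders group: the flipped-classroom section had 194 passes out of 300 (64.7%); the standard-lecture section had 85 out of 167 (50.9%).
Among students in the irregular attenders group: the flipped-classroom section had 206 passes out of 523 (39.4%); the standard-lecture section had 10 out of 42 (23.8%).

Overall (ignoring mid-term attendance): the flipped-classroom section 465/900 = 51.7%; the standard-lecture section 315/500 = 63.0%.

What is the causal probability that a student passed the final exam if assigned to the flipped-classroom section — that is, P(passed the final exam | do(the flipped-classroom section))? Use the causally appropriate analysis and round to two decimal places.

the flipped-classroom section is higher inside every mid-term attendance stratum but the standard-lecture section is higher in aggregate. Whether to stratify depends on how mid-term attendance relates to the teaching method.
Stratifying would compare teaching methods among students the teaching methods themselves sorted into mid-term attendance groups — a form of selection on an intermediate. The unconditioned pooled rates give the total causal effect.
So P(outcome | do(the flipped-classroom section)) is just the pooled rate for the flipped-classroom section: 465/900 = 0.517.

0.52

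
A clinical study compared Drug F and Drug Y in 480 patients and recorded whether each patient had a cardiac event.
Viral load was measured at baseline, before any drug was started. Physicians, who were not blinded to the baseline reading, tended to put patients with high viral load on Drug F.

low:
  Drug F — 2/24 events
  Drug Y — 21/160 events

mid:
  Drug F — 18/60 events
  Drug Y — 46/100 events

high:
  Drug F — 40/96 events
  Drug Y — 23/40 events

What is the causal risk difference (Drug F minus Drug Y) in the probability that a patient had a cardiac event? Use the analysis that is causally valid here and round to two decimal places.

Drug F is lower inside every viral load stratum but Drug Y is lower in aggregate. Whether to stratify depends on how viral load relates to the drug.
Since viral load is a pre-existing factor (not a product of the drug) and it affects the outcome on its own, it is a confounder. The stratified rates, not the pooled rate, identify the causal effect.
Adjusting over the population distribution of viral load: 0.383·(0.083−0.131) + 0.333·(0.300−0.460) + 0.283·(0.417−0.575) = -0.117.

-0.12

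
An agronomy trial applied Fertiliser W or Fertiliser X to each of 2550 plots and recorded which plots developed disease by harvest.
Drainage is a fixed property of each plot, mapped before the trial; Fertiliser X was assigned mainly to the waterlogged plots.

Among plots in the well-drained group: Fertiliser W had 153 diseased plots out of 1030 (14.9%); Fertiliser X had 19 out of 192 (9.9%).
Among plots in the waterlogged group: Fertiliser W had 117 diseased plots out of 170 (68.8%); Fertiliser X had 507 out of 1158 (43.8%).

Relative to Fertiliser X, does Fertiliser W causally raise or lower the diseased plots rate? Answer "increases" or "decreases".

increases

Fertiliser X is lower inside every field drainage stratum but Fertiliser W is lower in aggregate. Whether to stratify depends on how field drainage relates to the fertiliser.
Field drainage is set before the fertiliser has any effect — it is not caused by the fertiliser — and it independently drives the outcome. That makes it a confounder, so the causal comparison is within field drainage levels.
Within each level — well-drained: 14.9% vs 9.9%; waterlogged: 68.8% vs 43.8% — Fertiliser X is lower every time.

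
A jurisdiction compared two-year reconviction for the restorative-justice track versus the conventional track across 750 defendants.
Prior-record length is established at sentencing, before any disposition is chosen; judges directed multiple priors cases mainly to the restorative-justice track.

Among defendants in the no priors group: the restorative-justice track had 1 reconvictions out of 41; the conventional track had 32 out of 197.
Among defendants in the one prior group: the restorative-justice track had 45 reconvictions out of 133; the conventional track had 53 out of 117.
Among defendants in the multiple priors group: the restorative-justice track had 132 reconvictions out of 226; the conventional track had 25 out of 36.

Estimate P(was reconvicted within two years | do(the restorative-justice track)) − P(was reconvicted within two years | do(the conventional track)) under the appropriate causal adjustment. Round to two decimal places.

-0.12

The prior-record length-specific comparison favours the restorative-justice track throughout, but the pooled figures favour the conventional track. The question is whether to condition on prior-record length.
Prior-record length is set before the disposition has any effect — it is not caused by the disposition — and it independently drives the outcome. That makes it a confounder, so the causal comparison is within prior-record length levels.
Adjusting over the population distribution of prior-record length: 0.317·(0.024−0.162) + 0.333·(0.338−0.453) + 0.349·(0.584−0.694) = -0.121.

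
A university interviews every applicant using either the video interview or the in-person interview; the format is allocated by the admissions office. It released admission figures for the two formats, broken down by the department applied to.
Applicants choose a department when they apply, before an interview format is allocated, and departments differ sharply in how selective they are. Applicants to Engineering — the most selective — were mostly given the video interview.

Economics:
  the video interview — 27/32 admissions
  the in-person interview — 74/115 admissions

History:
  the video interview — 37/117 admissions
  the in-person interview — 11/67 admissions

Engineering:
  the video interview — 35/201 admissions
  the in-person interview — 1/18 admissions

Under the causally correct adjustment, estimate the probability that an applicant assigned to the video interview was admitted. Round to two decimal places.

0.40

The stratified and pooled comparisons disagree (the video interview wins within each department; the in-person interview wins overall), so the answer turns on the causal role of department.
Here department is a common cause — it drives both which interview format a case falls under and the outcome. The crude comparison mixes populations; the stratum-specific rates are the causally relevant ones.
Standardising the video interview to the population department mix: 0.267·27/32 + 0.335·37/117 + 0.398·35/201 = 0.401.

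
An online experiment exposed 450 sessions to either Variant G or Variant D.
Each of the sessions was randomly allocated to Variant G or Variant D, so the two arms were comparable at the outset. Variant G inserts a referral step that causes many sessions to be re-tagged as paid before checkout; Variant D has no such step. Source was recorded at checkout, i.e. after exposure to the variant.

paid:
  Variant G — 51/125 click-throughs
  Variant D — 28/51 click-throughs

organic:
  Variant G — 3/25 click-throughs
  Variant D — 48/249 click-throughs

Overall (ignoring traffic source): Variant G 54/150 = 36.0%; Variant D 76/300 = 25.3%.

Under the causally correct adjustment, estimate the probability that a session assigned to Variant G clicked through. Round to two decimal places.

0.36

Traffic source is downstream of the variant. One should not condition on a consequence of treatment, so the overall rates are the right comparison.
So P(outcome | do(Variant G)) is just the pooled rate for Variant G: 54/150 = 0.360.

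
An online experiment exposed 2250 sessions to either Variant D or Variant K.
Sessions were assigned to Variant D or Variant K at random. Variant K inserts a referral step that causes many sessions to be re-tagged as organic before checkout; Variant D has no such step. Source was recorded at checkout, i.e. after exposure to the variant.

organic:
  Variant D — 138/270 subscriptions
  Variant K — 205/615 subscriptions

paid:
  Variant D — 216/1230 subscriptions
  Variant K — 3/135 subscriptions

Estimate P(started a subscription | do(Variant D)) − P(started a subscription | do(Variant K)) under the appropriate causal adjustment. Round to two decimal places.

The traffic source-specific comparison favours Variant D throughout, but the pooled figures favour Variant K. The question is whether to condition on traffic source.
Stratifying would compare variants among sessions the variants themselves sorted into traffic source groups — a form of selection on an intermediate. The unconditioned pooled rates give the total causal effect.
The causal difference is the pooled difference: 0.236 − 0.277 = -0.041.

-0.04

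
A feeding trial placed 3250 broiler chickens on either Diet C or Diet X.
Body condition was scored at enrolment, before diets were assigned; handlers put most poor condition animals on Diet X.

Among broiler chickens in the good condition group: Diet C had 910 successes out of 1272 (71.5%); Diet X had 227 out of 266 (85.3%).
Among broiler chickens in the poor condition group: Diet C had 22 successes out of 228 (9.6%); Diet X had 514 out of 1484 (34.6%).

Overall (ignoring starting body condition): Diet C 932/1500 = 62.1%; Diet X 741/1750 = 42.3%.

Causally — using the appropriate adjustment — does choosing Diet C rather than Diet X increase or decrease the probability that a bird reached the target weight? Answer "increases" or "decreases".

Within every starting body condition level Diet X has the higher rate, yet pooled Diet C does — Simpson's reversal.
Starting body condition is set before the diet has any effect — it is not caused by the diet — and it independently drives the outcome. That makes it a confounder, so the causal comparison is within starting body condition levels.
Within each level — good condition: 71.5% vs 85.3%; poor condition: 9.6% vs 34.6% — Diet X is higher every time.

decreases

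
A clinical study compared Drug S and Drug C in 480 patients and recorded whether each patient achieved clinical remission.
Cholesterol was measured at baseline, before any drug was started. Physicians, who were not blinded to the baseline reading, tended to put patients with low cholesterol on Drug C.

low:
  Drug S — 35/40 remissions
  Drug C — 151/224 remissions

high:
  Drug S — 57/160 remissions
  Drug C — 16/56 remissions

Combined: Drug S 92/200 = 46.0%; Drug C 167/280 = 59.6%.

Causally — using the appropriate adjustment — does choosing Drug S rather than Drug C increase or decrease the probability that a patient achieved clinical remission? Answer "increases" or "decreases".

increases

Within every cholesterol level Drug S has the higher rate, yet pooled Drug C does — Simpson's reversal.
Cholesterol satisfies the back-door criterion: it is not a descendant of the drug, and it blocks the spurious path from drug to outcome. Adjusting for it (i.e., using the within-cholesterol rates) gives the causal effect.
Within each level — low: 87.5% vs 67.4%; high: 35.6% vs 28.6% — Drug S is higher every time.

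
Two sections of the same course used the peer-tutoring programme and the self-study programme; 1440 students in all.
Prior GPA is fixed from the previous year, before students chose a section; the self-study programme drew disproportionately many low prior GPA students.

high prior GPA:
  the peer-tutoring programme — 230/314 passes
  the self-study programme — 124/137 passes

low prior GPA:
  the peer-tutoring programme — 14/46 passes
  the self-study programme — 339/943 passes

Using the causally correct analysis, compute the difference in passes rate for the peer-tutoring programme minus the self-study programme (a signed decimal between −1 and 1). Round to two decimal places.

the self-study programme is higher inside every prior GPA band stratum but the peer-tutoring programme is higher in aggregate. Whether to stratify depends on how prior GPA band relates to the teaching method.
Prior GPA band is set before the teaching method has any effect — it is not caused by the teaching method — and it independently drives the outcome. That makes it a confounder, so the causal comparison is within prior GPA band levels.
Adjusting over the population distribution of prior GPA band: 0.313·(0.732−0.905) + 0.687·(0.304−0.359) = -0.092.

-0.09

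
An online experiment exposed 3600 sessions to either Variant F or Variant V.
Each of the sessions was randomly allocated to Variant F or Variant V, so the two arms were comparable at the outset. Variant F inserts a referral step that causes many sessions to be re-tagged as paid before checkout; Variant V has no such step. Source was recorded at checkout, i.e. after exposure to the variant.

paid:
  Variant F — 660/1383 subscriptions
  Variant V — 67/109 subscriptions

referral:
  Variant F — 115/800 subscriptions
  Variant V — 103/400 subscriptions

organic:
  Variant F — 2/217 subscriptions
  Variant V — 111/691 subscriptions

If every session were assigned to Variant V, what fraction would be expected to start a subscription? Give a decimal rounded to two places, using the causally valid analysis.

Variant V is higher inside every traffic source stratum but Variant F is higher in aggregate. Whether to stratify depends on how traffic source relates to the variant.
Because the variant influences traffic source, traffic source is a post-treatment mediator, not a confounder. Stratifying on it would bias the estimate; the causal effect is the crude pooled difference.
So P(outcome | do(Variant V)) is just the pooled rate for Variant V: 281/1200 = 0.234.

0.23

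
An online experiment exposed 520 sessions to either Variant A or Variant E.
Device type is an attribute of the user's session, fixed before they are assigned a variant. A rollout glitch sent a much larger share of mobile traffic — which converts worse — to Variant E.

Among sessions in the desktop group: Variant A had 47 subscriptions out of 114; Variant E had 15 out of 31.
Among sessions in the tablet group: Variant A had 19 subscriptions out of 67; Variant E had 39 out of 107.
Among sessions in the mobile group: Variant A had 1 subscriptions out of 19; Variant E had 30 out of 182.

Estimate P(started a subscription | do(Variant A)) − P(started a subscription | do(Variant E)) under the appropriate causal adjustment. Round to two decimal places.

-0.09

Variant E is higher inside every device type stratum but Variant A is higher in aggregate. Whether to stratify depends on how device type relates to the variant.
The imbalance in device type arose from how sessions were allocated, not from anything the variant did; and device type independently affects the outcome. The pooled gap is confounded — condition on device type.
Adjusting over the population distribution of device type: 0.279·(0.412−0.484) + 0.335·(0.284−0.364) + 0.387·(0.053−0.165) = -0.090.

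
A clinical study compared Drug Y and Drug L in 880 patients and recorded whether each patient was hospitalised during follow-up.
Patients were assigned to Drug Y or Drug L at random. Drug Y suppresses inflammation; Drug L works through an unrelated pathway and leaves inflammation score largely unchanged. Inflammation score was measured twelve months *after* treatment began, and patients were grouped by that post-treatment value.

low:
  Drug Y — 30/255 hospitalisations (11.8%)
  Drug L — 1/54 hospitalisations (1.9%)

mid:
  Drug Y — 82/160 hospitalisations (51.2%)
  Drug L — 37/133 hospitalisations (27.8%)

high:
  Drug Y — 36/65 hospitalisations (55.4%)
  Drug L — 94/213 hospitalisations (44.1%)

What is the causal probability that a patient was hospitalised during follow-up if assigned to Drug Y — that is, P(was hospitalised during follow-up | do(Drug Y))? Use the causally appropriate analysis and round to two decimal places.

0.31

The distribution of inflammation score is itself part of what the drug does — it is an intermediate outcome. Holding it fixed would remove that part of the effect; the total effect is the pooled difference.
So P(outcome | do(Drug Y)) is just the pooled rate for Drug Y: 148/480 = 0.308.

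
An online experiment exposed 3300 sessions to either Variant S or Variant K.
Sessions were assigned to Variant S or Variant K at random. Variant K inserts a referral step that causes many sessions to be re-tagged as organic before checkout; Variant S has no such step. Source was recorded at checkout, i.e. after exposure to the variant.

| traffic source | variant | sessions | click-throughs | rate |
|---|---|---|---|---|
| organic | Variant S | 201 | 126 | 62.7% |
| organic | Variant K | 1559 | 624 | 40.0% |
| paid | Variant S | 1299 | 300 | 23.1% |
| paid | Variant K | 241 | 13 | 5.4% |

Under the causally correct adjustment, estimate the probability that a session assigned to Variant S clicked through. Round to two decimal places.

0.28

The traffic source-specific comparison favours Variant S throughout, but the pooled figures favour Variant K. The question is whether to condition on traffic source.
Traffic source here is a post-treatment variable shaped by the variant; conditioning on it would introduce bias rather than remove it. The overall comparison is the causal one.
So P(outcome | do(Variant S)) is just the pooled rate for Variant S: 426/1500 = 0.284.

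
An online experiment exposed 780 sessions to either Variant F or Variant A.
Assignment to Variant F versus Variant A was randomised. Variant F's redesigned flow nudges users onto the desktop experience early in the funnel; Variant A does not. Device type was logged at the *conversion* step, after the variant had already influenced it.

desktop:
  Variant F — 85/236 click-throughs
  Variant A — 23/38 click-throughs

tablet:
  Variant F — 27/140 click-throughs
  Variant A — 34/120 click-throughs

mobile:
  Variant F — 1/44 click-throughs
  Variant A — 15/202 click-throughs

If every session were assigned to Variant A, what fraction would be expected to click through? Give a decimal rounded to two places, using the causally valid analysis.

0.20

The device type-specific comparison favours Variant A throughout, but the pooled figures favour Variant F. The question is whether to condition on device type.
Device type here is a post-treatment variable shaped by the variant; conditioning on it would introduce bias rather than remove it. The overall comparison is the causal one.
So P(outcome | do(Variant A)) is just the pooled rate for Variant A: 72/360 = 0.200.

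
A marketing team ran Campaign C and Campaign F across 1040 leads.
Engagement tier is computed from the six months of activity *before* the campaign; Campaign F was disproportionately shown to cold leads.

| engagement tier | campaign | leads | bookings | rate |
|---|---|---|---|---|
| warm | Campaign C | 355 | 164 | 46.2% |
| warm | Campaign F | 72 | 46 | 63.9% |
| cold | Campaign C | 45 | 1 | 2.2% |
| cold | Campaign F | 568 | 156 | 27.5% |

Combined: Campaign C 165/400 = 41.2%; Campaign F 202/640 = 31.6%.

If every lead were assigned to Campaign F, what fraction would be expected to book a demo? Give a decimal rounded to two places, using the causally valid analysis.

The stratified and pooled comparisons disagree (Campaign F wins within each engagement tier; Campaign C wins overall), so the answer turns on the causal role of engagement tier.
The imbalance in engagement tier arose from how leads were allocated, not from anything the campaign did; and engagement tier independently affects the outcome. The pooled gap is confounded — condition on engagement tier.
Standardising Campaign F to the population engagement tier mix: 0.411·46/72 + 0.589·156/568 = 0.424.

0.42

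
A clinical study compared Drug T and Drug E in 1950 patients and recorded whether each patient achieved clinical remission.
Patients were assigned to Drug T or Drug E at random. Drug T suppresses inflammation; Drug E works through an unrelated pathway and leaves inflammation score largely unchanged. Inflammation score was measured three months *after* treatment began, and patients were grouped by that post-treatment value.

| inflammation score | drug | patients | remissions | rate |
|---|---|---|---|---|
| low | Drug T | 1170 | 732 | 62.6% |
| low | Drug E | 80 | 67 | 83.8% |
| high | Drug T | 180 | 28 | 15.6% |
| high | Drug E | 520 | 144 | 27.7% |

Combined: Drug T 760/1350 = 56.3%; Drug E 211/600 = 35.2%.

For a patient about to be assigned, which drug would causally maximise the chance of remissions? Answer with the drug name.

Inflammation score here is a post-treatment variable shaped by the drug; conditioning on it would introduce bias rather than remove it. The overall comparison is the causal one.
Pooled: Drug T 56.3% vs Drug E 35.2%; Drug T is higher overall.

Drug T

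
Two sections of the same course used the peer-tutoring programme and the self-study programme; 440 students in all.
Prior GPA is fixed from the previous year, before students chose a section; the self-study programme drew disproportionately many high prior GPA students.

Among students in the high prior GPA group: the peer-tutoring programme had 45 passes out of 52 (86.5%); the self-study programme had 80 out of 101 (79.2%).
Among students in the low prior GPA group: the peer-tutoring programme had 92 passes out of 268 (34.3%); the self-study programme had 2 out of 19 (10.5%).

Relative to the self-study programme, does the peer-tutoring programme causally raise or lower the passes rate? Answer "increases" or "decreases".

The prior GPA band-specific comparison favours the peer-tutoring programme throughout, but the pooled figures favour the self-study programme. The question is whether to condition on prior GPA band.
Prior GPA band satisfies the back-door criterion: it is not a descendant of the teaching method, and it blocks the spurious path from teaching method to outcome. Adjusting for it (i.e., using the within-prior GPA band rates) gives the causal effect.
Within each level — high prior GPA: 86.5% vs 79.2%; low prior GPA: 34.3% vs 10.5% — the peer-tutoring programme is higher every time.

increases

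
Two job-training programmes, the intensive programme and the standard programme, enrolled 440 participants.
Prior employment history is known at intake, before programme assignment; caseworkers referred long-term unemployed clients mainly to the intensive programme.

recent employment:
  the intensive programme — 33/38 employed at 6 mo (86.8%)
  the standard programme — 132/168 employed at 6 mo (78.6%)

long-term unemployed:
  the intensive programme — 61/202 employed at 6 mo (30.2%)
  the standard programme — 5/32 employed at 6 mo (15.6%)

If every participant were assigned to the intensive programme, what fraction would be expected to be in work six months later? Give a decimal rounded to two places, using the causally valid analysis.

The prior employment history-specific comparison favours the intensive programme throughout, but the pooled figures favour the standard programme. The question is whether to condition on prior employment history.
Here prior employment history is a common cause — it drives both which programme a case falls under and the outcome. The crude comparison mixes populations; the stratum-specific rates are the causally relevant ones.
Standardising the intensive programme to the population prior employment history mix: 0.468·33/38 + 0.532·61/202 = 0.567.

0.57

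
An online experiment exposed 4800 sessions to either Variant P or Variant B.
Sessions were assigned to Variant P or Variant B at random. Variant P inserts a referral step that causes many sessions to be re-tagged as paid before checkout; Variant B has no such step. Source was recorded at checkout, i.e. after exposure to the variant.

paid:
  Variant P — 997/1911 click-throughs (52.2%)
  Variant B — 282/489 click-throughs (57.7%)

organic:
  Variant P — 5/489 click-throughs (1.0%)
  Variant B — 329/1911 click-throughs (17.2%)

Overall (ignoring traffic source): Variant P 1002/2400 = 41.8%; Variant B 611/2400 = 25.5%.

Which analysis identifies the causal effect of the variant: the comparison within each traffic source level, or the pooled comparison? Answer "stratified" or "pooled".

The stratified and pooled comparisons disagree (Variant B wins within each traffic source; Variant P wins overall), so the answer turns on the causal role of traffic source.
Traffic source lies on the pathway variant → traffic source → outcome, so adjusting for it blocks the indirect effect. For the total causal effect of variant, use the unadjusted pooled rates.
Pooled: Variant P 41.8% vs Variant B 25.5%; Variant P is higher overall.

pooled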